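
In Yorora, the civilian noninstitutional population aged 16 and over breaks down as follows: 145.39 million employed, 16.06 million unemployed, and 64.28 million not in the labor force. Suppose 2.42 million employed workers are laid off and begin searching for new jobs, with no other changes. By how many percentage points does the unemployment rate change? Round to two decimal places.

Initially, labor force = 145.39 + 16.06 = 161.45 million, so u = 16.06/161.45 = 9.95%.
After the change, employed falls and unemployed rises by 2.42; labor force unchanged → E = 142.97, U = 18.48, labor force = 161.45 million.
New unemployment rate = 18.48 / 161.45 = 11.45%.
Change = 11.45% − 9.95% = +1.50 percentage points.

The unemployment rate changes by +1.50 percentage points.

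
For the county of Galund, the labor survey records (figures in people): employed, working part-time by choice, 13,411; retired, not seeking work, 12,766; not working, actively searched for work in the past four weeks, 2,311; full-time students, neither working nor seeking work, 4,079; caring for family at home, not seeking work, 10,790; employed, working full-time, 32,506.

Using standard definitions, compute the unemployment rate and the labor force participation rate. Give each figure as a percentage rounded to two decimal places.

Unemployment rate ≈ 4.79%; labor force participation rate ≈ 63.57%.

Employed = 13,411 + 32,506 = 45,917.
Unemployed = 2,311.
Labor force = 45,917 + 2,311 = 48,228.
Not in labor force = 12,766 + 4,079 + 10,790 = 27,635 (those not working and not actively searching are outside the labor force).
Civilian working-age population = 48,228 + 27,635 = 75,863.
Unemployment rate = 2,311 / 48,228 = 4.79%.
Labor force participation rate = 48,228 / 75,863 = 63.57%.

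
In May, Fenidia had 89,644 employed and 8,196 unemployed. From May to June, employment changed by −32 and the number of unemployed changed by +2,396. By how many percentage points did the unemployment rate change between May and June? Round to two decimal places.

The unemployment rate changed by +2.19 percentage points.

May: labor force = 89,644 + 8,196 = 97,840; u = 8,196/97,840 = 8.38%.
June: labor force = 89,612 + 10,592 = 100,204; u = 10,592/100,204 = 10.57%.
Change = 10.57% − 8.38% = +2.19 pp.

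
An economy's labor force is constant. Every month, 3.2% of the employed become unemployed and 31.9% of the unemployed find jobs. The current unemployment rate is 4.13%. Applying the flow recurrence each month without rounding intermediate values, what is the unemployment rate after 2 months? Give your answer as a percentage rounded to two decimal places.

Unemployment rate after two months ≈ 7.02%.

With a fixed labor force, u_{t+1} = u_t + s·(1−u_t) − f·u_t = u_t·(1−s−f) + s.
Here 1−s−f = 0.649 and s = 0.032.
u_1 = 0.041300 × 0.649 + 0.032 = 0.058804.
u_2 = 0.058804 × 0.649 + 0.032 = 0.070164.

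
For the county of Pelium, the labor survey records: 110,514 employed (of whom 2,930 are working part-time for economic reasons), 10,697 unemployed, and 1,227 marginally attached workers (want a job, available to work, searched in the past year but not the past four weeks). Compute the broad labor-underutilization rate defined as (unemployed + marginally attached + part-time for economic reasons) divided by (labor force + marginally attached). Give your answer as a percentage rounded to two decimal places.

Broad underutilization rate ≈ 12.13%.

Labor force = 110,514 + 10,697 = 121,211.
Numerator = 10,697 + 1,227 + 2,930 = 14,854.
Denominator = 121,211 + 1,227 = 122,438.
Broad rate = 14,854 / 122,438 = 12.13%.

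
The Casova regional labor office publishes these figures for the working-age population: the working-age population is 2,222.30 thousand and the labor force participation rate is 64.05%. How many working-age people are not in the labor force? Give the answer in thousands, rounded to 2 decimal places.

Share not in the labor force = 1 − 0.6405 = 0.3595.
Not in labor force = 0.3595 × 2,222.30 ≈ 798.92 thousand.

About 798.92 thousand are not in the labor force.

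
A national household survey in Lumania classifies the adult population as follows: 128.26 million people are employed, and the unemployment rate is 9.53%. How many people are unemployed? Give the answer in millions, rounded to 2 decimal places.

About 13.51 million are unemployed.

Let U be the number unemployed. The labor force is E + U, and U/(E+U) = 0.0953.
So U = 0.0953 × 128.26 / (1 − 0.0953) = 12.2232 / 0.9047 ≈ 13.51 million.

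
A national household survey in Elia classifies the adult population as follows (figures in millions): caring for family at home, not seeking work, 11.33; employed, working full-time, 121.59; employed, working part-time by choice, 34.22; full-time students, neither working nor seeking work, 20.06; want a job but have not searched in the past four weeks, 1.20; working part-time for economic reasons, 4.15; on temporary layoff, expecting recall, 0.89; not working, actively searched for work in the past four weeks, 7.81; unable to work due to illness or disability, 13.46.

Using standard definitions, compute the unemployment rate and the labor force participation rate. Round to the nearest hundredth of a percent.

Unemployment rate ≈ 5.16%; labor force participation rate ≈ 78.55%.

Employed = 121.59 + 34.22 + 4.15 = 159.96 million (anyone who worked, including part-time for economic reasons, counts as employed).
Unemployed = 0.89 + 7.81 = 8.70 million (jobless and actively searching, or on temporary layoff).
Labor force = 159.96 + 8.70 = 168.66 million.
Not in labor force = 11.33 + 20.06 + 1.20 + 13.46 = 46.05 million (those not working and not actively searching are outside the labor force — including those who want a job but have given up searching).
Civilian working-age population = 168.66 + 46.05 = 214.71 million.
Unemployment rate = 8.70 / 168.66 = 5.16%.
Labor force participation rate = 168.66 / 214.71 = 78.55%.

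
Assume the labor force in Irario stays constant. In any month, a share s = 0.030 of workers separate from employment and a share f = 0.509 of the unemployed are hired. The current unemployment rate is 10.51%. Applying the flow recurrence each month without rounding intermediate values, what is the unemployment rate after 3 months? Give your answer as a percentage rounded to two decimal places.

Unemployment rate after three months ≈ 6.05%.

With a fixed labor force, u_{t+1} = u_t + s·(1−u_t) − f·u_t = u_t·(1−s−f) + s.
Here 1−s−f = 0.461 and s = 0.030.
u_1 = 0.105100 × 0.461 + 0.030 = 0.078451.
u_2 = 0.078451 × 0.461 + 0.030 = 0.066166.
u_3 = 0.066166 × 0.461 + 0.030 = 0.060503.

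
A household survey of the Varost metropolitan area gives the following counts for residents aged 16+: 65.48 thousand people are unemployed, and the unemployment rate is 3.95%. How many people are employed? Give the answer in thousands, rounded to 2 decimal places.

About 1,592.24 thousand are employed.

Labor force = U / u = 65.48 / 0.0395 ≈ 1,657.72 thousand.
Employed = labor force − unemployed = 1,657.72 − 65.48 = 1,592.24 thousand.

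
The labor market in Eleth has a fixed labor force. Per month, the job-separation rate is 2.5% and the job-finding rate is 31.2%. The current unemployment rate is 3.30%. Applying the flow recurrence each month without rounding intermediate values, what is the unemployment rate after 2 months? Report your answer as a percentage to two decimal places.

With a fixed labor force, u_{t+1} = u_t + s·(1−u_t) − f·u_t = u_t·(1−s−f) + s.
Here 1−s−f = 0.663 and s = 0.025.
u_1 = 0.033000 × 0.663 + 0.025 = 0.046879.
u_2 = 0.046879 × 0.663 + 0.025 = 0.056081.

Unemployment rate after two months ≈ 5.61%.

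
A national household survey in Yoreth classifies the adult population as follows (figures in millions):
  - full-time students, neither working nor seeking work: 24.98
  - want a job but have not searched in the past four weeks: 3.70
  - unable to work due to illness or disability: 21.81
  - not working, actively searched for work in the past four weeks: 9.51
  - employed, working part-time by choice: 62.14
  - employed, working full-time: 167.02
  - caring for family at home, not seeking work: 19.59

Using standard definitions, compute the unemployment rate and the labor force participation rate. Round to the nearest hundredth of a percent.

Unemployment rate ≈ 3.98%; labor force participation rate ≈ 77.30%.

Employed = 62.14 + 167.02 = 229.16 million.
Unemployed = 9.51 million.
Labor force = 229.16 + 9.51 = 238.67 million.
Not in labor force = 24.98 + 3.70 + 21.81 + 19.59 = 70.08 million (those not working and not actively searching are outside the labor force — including those who want a job but have given up searching).
Civilian working-age population = 238.67 + 70.08 = 308.75 million.
Unemployment rate = 9.51 / 238.67 = 3.98%.
Labor force participation rate = 238.67 / 308.75 = 77.30%.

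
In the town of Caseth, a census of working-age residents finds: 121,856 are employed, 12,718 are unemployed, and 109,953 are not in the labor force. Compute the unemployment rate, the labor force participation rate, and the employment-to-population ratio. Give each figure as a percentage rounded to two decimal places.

Unemployment rate ≈ 9.45%; labor force participation rate ≈ 55.03%; employment-population ratio ≈ 49.83%.

Labor force = employed + unemployed = 121,856 + 12,718 = 134,574.
Working-age population = 134,574 + 109,953 = 244,527.
Unemployment rate = 12,718 / 134,574 = 9.45%.
Labor force participation rate = 134,574 / 244,527 = 55.03%.
Employment-population ratio = 121,856 / 244,527 = 49.83%.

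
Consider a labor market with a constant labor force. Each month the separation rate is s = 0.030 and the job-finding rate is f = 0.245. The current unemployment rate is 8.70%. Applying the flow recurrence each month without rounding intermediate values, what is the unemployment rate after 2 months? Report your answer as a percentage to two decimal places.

With a fixed labor force, u_{t+1} = u_t + s·(1−u_t) − f·u_t = u_t·(1−s−f) + s.
Here 1−s−f = 0.725 and s = 0.030.
u_1 = 0.087000 × 0.725 + 0.030 = 0.093075.
u_2 = 0.093075 × 0.725 + 0.030 = 0.097479.

Unemployment rate after two months ≈ 9.75%.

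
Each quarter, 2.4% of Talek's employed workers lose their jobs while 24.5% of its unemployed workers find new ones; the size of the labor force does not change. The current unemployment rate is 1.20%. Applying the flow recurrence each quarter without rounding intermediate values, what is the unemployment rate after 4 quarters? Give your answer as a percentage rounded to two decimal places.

Unemployment rate after four quarters ≈ 6.72%.

With a fixed labor force, u_{t+1} = u_t + s·(1−u_t) − f·u_t = u_t·(1−s−f) + s.
Here 1−s−f = 0.731 and s = 0.024.
u_1 = 0.012000 × 0.731 + 0.024 = 0.032772.
u_2 = 0.032772 × 0.731 + 0.024 = 0.047956.
u_3 = 0.047956 × 0.731 + 0.024 = 0.059056.
u_4 = 0.059056 × 0.731 + 0.024 = 0.067170.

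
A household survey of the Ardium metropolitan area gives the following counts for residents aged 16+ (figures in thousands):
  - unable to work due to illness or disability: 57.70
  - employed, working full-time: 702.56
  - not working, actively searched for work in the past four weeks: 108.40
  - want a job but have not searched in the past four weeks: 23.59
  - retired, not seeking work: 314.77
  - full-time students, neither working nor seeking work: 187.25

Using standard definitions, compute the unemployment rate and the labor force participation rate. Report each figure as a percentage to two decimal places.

Unemployment rate ≈ 13.37%; labor force participation rate ≈ 58.16%.

Employed = 702.56 thousand.
Unemployed = 108.40 thousand.
Labor force = 702.56 + 108.40 = 810.96 thousand.
Not in labor force = 57.70 + 23.59 + 314.77 + 187.25 = 583.31 thousand (those not working and not actively searching are outside the labor force — including those who want a job but have given up searching).
Civilian working-age population = 810.96 + 583.31 = 1,394.27 thousand.
Unemployment rate = 108.40 / 810.96 = 13.37%.
Labor force participation rate = 810.96 / 1,394.27 = 58.16%.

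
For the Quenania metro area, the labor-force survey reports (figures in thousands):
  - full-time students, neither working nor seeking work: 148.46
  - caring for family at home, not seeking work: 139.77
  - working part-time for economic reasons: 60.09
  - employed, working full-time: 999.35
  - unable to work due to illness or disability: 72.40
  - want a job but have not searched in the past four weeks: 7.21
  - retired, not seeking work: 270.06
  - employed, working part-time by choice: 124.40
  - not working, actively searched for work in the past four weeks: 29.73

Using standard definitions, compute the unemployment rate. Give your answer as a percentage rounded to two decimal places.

Unemployment rate ≈ 2.45%.

Employed = 60.09 + 999.35 + 124.40 = 1,183.84 thousand (anyone who worked, including part-time for economic reasons, counts as employed).
Unemployed = 29.73 thousand.
Labor force = 1,183.84 + 29.73 = 1,213.57 thousand.
Unemployment rate = 29.73 / 1,213.57 = 2.45%.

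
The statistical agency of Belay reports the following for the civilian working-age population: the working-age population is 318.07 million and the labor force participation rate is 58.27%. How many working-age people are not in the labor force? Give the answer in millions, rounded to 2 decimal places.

About 132.73 million are not in the labor force.

Share not in the labor force = 1 − 0.5827 = 0.4173.
Not in labor force = 0.4173 × 318.07 ≈ 132.73 million.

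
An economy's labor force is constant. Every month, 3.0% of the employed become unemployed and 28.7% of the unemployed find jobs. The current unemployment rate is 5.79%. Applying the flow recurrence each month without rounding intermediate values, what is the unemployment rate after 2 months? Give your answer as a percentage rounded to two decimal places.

Unemployment rate after two months ≈ 7.75%.

With a fixed labor force, u_{t+1} = u_t + s·(1−u_t) − f·u_t = u_t·(1−s−f) + s.
Here 1−s−f = 0.683 and s = 0.030.
u_1 = 0.057900 × 0.683 + 0.030 = 0.069546.
u_2 = 0.069546 × 0.683 + 0.030 = 0.077500.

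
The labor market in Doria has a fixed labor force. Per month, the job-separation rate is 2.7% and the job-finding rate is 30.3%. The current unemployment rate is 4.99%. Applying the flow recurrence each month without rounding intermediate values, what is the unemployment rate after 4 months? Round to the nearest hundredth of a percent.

Unemployment rate after four months ≈ 7.54%.

With a fixed labor force, u_{t+1} = u_t + s·(1−u_t) − f·u_t = u_t·(1−s−f) + s.
Here 1−s−f = 0.670 and s = 0.027.
u_1 = 0.049900 × 0.670 + 0.027 = 0.060433.
u_2 = 0.060433 × 0.670 + 0.027 = 0.067490.
u_3 = 0.067490 × 0.670 + 0.027 = 0.072218.
u_4 = 0.072218 × 0.670 + 0.027 = 0.075386.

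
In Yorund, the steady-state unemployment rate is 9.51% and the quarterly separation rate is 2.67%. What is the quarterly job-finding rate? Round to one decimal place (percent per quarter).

From u* = s/(s+f): f = s·(1−u)/u.
f = 2.67 × (1 − 0.0951) / 0.0951 = 2.4161 / 0.0951 ≈ 25.4% per quarter.

Job-finding rate ≈ 25.4% per quarter.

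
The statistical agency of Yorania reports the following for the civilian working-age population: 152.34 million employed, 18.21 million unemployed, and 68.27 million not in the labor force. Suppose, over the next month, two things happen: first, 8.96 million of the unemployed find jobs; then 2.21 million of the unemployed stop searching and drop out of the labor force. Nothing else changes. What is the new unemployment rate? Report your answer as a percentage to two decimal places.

New unemployment rate ≈ 4.18%.

Initially, labor force = 152.34 + 18.21 = 170.55 million, so u = 18.21/170.55 = 10.68%.
After the first change, unemployed falls and employed rises by 8.96; labor force unchanged → E = 161.30, U = 9.25, labor force = 170.55 million.
After the second change, unemployed and labor force both fall by 2.21 → E = 161.30, U = 7.04, labor force = 168.34 million.
New unemployment rate = 7.04 / 168.34 = 4.18%.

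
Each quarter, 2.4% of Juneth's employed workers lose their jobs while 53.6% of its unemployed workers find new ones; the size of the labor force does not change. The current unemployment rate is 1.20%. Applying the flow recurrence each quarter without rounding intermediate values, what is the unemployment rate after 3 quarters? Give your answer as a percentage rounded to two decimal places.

With a fixed labor force, u_{t+1} = u_t + s·(1−u_t) − f·u_t = u_t·(1−s−f) + s.
Here 1−s−f = 0.440 and s = 0.024.
u_1 = 0.012000 × 0.440 + 0.024 = 0.029280.
u_2 = 0.029280 × 0.440 + 0.024 = 0.036883.
u_3 = 0.036883 × 0.440 + 0.024 = 0.040229.

Unemployment rate after three quarters ≈ 4.02%.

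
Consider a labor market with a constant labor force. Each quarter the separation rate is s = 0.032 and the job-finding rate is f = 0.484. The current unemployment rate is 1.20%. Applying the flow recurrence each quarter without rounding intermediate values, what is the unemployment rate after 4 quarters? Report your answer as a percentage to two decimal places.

With a fixed labor force, u_{t+1} = u_t + s·(1−u_t) − f·u_t = u_t·(1−s−f) + s.
Here 1−s−f = 0.484 and s = 0.032.
u_1 = 0.012000 × 0.484 + 0.032 = 0.037808.
u_2 = 0.037808 × 0.484 + 0.032 = 0.050299.
u_3 = 0.050299 × 0.484 + 0.032 = 0.056345.
u_4 = 0.056345 × 0.484 + 0.032 = 0.059271.

Unemployment rate after four quarters ≈ 5.93%.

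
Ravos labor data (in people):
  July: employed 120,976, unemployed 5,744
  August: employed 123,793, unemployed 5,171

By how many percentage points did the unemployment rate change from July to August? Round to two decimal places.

July: labor force = 120,976 + 5,744 = 126,720; u = 5,744/126,720 = 4.53%.
August: labor force = 123,793 + 5,171 = 128,964; u = 5,171/128,964 = 4.01%.
Change = 4.01% − 4.53% = −0.52 pp.

The unemployment rate changed by −0.52 percentage points.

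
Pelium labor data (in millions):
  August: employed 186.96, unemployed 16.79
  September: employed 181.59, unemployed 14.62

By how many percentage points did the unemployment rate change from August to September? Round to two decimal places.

August: labor force = 186.96 + 16.79 = 203.75; u = 16.79/203.75 = 8.24%.
September: labor force = 181.59 + 14.62 = 196.21; u = 14.62/196.21 = 7.45%.
Change = 7.45% − 8.24% = −0.79 pp.

The unemployment rate changed by −0.79 percentage points.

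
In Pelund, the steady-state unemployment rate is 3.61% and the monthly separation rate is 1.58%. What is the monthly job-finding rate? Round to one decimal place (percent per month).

Job-finding rate ≈ 42.2% per month.

From u* = s/(s+f): f = s·(1−u)/u.
f = 1.58 × (1 − 0.0361) / 0.0361 = 1.5230 / 0.0361 ≈ 42.2% per month.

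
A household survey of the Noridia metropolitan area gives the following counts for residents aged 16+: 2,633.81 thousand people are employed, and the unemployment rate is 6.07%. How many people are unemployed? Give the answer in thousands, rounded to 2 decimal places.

Let U be the number unemployed. The labor force is E + U, and U/(E+U) = 0.0607.
So U = 0.0607 × 2,633.81 / (1 − 0.0607) = 159.8723 / 0.9393 ≈ 170.20 thousand.

About 170.20 thousand are unemployed.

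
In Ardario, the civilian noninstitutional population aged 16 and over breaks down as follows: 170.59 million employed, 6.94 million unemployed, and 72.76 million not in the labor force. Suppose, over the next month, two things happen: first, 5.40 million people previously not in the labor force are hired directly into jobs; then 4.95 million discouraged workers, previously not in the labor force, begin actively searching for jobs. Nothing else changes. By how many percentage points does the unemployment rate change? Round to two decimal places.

The unemployment rate changes by +2.42 percentage points.

Initially, labor force = 170.59 + 6.94 = 177.53 million, so u = 6.94/177.53 = 3.91%.
After the first change, employed and labor force both rise by 5.40; unemployed unchanged → E = 175.99, U = 6.94, labor force = 182.93 million.
After the second change, unemployed and labor force both rise by 4.95 → E = 175.99, U = 11.89, labor force = 187.88 million.
New unemployment rate = 11.89 / 187.88 = 6.33%.
Change = 6.33% − 3.91% = +2.42 percentage points.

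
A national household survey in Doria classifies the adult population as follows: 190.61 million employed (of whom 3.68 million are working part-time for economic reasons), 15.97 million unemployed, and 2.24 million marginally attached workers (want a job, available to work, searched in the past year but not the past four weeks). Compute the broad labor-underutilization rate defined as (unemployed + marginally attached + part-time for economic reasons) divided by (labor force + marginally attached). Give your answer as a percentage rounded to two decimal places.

Broad underutilization rate ≈ 10.48%.

Labor force = 190.61 + 15.97 = 206.58 million.
Numerator = 15.97 + 2.24 + 3.68 = 21.89 million.
Denominator = 206.58 + 2.24 = 208.82 million.
Broad rate = 21.89 / 208.82 = 10.48%.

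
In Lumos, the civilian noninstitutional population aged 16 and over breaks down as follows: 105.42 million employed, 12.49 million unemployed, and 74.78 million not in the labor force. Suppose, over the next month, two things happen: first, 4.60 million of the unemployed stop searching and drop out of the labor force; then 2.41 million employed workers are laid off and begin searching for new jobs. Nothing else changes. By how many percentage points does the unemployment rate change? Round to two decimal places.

The unemployment rate changes by −1.50 percentage points.

Initially, labor force = 105.42 + 12.49 = 117.91 million, so u = 12.49/117.91 = 10.59%.
After the first change, unemployed and labor force both fall by 4.60 → E = 105.42, U = 7.89, labor force = 113.31 million.
After the second change, employed falls and unemployed rises by 2.41; labor force unchanged → E = 103.01, U = 10.30, labor force = 113.31 million.
New unemployment rate = 10.30 / 113.31 = 9.09%.
Change = 9.09% − 10.59% = −1.50 percentage points.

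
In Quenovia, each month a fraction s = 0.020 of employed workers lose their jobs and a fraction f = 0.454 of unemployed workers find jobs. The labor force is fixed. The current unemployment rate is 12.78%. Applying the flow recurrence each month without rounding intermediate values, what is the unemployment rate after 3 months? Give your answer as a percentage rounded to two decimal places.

With a fixed labor force, u_{t+1} = u_t + s·(1−u_t) − f·u_t = u_t·(1−s−f) + s.
Here 1−s−f = 0.526 and s = 0.020.
u_1 = 0.127800 × 0.526 + 0.020 = 0.087223.
u_2 = 0.087223 × 0.526 + 0.020 = 0.065879.
u_3 = 0.065879 × 0.526 + 0.020 = 0.054652.

Unemployment rate after three months ≈ 5.47%.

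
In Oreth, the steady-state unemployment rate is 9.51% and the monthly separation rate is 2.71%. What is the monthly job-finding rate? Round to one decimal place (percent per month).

From u* = s/(s+f): f = s·(1−u)/u.
f = 2.71 × (1 − 0.0951) / 0.0951 = 2.4523 / 0.0951 ≈ 25.8% per month.

Job-finding rate ≈ 25.8% per month.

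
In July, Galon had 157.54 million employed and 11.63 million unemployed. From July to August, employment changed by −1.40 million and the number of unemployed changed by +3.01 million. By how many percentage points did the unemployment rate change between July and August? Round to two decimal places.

The unemployment rate changed by +1.70 percentage points.

July: labor force = 157.54 + 11.63 = 169.17; u = 11.63/169.17 = 6.87%.
August: labor force = 156.14 + 14.64 = 170.78; u = 14.64/170.78 = 8.57%.
Change = 8.57% − 6.87% = +1.70 pp.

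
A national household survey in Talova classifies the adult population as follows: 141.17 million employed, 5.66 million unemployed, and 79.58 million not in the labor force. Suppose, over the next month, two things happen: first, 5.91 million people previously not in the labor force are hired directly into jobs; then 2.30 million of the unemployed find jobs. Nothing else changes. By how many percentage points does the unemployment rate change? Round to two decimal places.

Initially, labor force = 141.17 + 5.66 = 146.83 million, so u = 5.66/146.83 = 3.85%.
After the first change, employed and labor force both rise by 5.91; unemployed unchanged → E = 147.08, U = 5.66, labor force = 152.74 million.
After the second change, unemployed falls and employed rises by 2.30; labor force unchanged → E = 149.38, U = 3.36, labor force = 152.74 million.
New unemployment rate = 3.36 / 152.74 = 2.20%.
Change = 2.20% − 3.85% = −1.65 percentage points.

The unemployment rate changes by −1.65 percentage points.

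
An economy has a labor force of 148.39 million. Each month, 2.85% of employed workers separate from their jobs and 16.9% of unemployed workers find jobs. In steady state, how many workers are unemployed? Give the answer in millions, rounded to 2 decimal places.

Steady-state unemployment rate u* = s/(s+f) = 2.85/(2.85+16.9) = 0.144304.
Unemployed = u* × labor force = 0.144304 × 148.39 ≈ 21.41 million.

About 21.41 million are unemployed in steady state.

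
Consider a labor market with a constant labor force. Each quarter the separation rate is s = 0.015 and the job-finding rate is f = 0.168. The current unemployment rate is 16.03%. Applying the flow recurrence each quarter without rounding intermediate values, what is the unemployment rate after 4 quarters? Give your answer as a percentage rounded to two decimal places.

Unemployment rate after four quarters ≈ 11.69%.

With a fixed labor force, u_{t+1} = u_t + s·(1−u_t) − f·u_t = u_t·(1−s−f) + s.
Here 1−s−f = 0.817 and s = 0.015.
u_1 = 0.160300 × 0.817 + 0.015 = 0.145965.
u_2 = 0.145965 × 0.817 + 0.015 = 0.134253.
u_3 = 0.134253 × 0.817 + 0.015 = 0.124685.
u_4 = 0.124685 × 0.817 + 0.015 = 0.116868.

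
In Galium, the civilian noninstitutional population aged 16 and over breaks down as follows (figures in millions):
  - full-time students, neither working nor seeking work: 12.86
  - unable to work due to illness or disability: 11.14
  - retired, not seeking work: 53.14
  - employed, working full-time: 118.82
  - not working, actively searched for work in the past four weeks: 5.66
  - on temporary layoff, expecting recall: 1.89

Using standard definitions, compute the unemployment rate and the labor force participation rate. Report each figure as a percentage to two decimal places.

Unemployment rate ≈ 5.97%; labor force participation rate ≈ 62.10%.

Employed = 118.82 million.
Unemployed = 5.66 + 1.89 = 7.55 million (jobless and actively searching, or on temporary layoff).
Labor force = 118.82 + 7.55 = 126.37 million.
Not in labor force = 12.86 + 11.14 + 53.14 = 77.14 million (those not working and not actively searching are outside the labor force).
Civilian working-age population = 126.37 + 77.14 = 203.51 million.
Unemployment rate = 7.55 / 126.37 = 5.97%.
Labor force participation rate = 126.37 / 203.51 = 62.10%.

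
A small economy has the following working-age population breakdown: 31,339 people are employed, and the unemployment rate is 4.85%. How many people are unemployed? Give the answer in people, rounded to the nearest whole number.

Let U be the number unemployed. The labor force is E + U, and U/(E+U) = 0.0485.
So U = 0.0485 × 31,339 / (1 − 0.0485) = 1519.94 / 0.9515 ≈ 1,597.

About 1,597 are unemployed.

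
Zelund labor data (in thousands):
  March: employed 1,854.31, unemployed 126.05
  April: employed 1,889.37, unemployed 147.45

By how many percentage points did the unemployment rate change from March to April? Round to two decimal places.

March: labor force = 1,854.31 + 126.05 = 1,980.36; u = 126.05/1,980.36 = 6.37%.
April: labor force = 1,889.37 + 147.45 = 2,036.82; u = 147.45/2,036.82 = 7.24%.
Change = 7.24% − 6.37% = +0.87 pp.

The unemployment rate changed by +0.87 percentage points.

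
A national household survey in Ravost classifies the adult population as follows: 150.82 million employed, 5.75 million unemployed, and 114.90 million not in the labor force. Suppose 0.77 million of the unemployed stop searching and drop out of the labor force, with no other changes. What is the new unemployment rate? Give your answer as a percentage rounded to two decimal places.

New unemployment rate ≈ 3.20%.

Initially, labor force = 150.82 + 5.75 = 156.57 million, so u = 5.75/156.57 = 3.67%.
After the change, unemployed and labor force both fall by 0.77 → E = 150.82, U = 4.98, labor force = 155.80 million.
New unemployment rate = 4.98 / 155.80 = 3.20%.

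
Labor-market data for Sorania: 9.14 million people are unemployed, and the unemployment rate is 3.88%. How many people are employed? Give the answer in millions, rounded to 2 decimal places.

About 226.43 million are employed.

Labor force = U / u = 9.14 / 0.0388 ≈ 235.57 million.
Employed = labor force − unemployed = 235.57 − 9.14 = 226.43 million.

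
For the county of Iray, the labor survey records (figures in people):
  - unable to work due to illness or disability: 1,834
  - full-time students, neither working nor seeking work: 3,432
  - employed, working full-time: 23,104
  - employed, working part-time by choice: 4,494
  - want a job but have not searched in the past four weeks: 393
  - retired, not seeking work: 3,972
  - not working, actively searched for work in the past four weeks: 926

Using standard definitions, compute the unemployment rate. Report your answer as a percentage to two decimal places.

Unemployment rate ≈ 3.25%.

Employed = 23,104 + 4,494 = 27,598.
Unemployed = 926.
Labor force = 27,598 + 926 = 28,524.
Unemployment rate = 926 / 28,524 = 3.25%.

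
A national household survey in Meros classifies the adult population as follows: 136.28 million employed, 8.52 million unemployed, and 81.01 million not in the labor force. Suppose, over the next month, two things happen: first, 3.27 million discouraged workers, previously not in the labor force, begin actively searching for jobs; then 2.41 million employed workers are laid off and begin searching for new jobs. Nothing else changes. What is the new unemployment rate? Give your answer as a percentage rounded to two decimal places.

New unemployment rate ≈ 9.59%.

Initially, labor force = 136.28 + 8.52 = 144.80 million, so u = 8.52/144.80 = 5.88%.
After the first change, unemployed and labor force both rise by 3.27 → E = 136.28, U = 11.79, labor force = 148.07 million.
After the second change, employed falls and unemployed rises by 2.41; labor force unchanged → E = 133.87, U = 14.20, labor force = 148.07 million.
New unemployment rate = 14.20 / 148.07 = 9.59%.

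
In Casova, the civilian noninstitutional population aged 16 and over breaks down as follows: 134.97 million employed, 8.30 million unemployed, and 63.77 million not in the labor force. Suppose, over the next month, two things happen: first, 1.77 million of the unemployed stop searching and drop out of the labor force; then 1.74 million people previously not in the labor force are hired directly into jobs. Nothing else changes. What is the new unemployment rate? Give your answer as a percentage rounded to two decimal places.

Initially, labor force = 134.97 + 8.30 = 143.27 million, so u = 8.30/143.27 = 5.79%.
After the first change, unemployed and labor force both fall by 1.77 → E = 134.97, U = 6.53, labor force = 141.50 million.
After the second change, employed and labor force both rise by 1.74; unemployed unchanged → E = 136.71, U = 6.53, labor force = 143.24 million.
New unemployment rate = 6.53 / 143.24 = 4.56%.

New unemployment rate ≈ 4.56%.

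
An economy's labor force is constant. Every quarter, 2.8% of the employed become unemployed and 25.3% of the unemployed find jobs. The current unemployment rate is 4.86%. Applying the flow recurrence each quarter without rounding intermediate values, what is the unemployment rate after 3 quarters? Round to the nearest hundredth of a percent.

Unemployment rate after three quarters ≈ 8.07%.

With a fixed labor force, u_{t+1} = u_t + s·(1−u_t) − f·u_t = u_t·(1−s−f) + s.
Here 1−s−f = 0.719 and s = 0.028.
u_1 = 0.048600 × 0.719 + 0.028 = 0.062943.
u_2 = 0.062943 × 0.719 + 0.028 = 0.073256.
u_3 = 0.073256 × 0.719 + 0.028 = 0.080671.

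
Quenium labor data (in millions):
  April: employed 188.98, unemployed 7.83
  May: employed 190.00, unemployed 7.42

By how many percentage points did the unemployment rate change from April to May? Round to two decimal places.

April: labor force = 188.98 + 7.83 = 196.81; u = 7.83/196.81 = 3.98%.
May: labor force = 190.00 + 7.42 = 197.42; u = 7.42/197.42 = 3.76%.
Change = 3.76% − 3.98% = −0.22 pp.

The unemployment rate changed by −0.22 percentage points.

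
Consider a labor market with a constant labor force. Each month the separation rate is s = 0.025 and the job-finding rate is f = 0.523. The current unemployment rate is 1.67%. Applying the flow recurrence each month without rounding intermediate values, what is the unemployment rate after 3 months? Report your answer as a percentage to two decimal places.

With a fixed labor force, u_{t+1} = u_t + s·(1−u_t) − f·u_t = u_t·(1−s−f) + s.
Here 1−s−f = 0.452 and s = 0.025.
u_1 = 0.016700 × 0.452 + 0.025 = 0.032548.
u_2 = 0.032548 × 0.452 + 0.025 = 0.039712.
u_3 = 0.039712 × 0.452 + 0.025 = 0.042950.

Unemployment rate after three months ≈ 4.29%.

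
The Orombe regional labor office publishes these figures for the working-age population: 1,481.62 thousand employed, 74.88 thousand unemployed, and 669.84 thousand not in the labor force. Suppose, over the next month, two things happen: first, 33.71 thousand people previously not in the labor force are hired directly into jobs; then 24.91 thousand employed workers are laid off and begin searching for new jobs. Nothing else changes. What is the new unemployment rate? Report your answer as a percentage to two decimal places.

Initially, labor force = 1,481.62 + 74.88 = 1,556.50 thousand, so u = 74.88/1,556.50 = 4.81%.
After the first change, employed and labor force both rise by 33.71; unemployed unchanged → E = 1,515.33, U = 74.88, labor force = 1,590.21 thousand.
After the second change, employed falls and unemployed rises by 24.91; labor force unchanged → E = 1,490.42, U = 99.79, labor force = 1,590.21 thousand.
New unemployment rate = 99.79 / 1,590.21 = 6.28%.

New unemployment rate ≈ 6.28%.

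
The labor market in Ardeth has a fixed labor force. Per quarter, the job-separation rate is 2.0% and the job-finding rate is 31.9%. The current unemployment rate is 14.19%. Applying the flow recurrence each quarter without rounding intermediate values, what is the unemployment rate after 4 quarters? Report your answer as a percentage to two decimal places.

Unemployment rate after four quarters ≈ 7.48%.

With a fixed labor force, u_{t+1} = u_t + s·(1−u_t) − f·u_t = u_t·(1−s−f) + s.
Here 1−s−f = 0.661 and s = 0.020.
u_1 = 0.141900 × 0.661 + 0.020 = 0.113796.
u_2 = 0.113796 × 0.661 + 0.020 = 0.095219.
u_3 = 0.095219 × 0.661 + 0.020 = 0.082940.
u_4 = 0.082940 × 0.661 + 0.020 = 0.074823.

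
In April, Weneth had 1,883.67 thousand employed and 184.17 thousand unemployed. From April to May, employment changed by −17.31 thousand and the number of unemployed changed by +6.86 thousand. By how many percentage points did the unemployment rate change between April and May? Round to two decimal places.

April: labor force = 1,883.67 + 184.17 = 2,067.84; u = 184.17/2,067.84 = 8.91%.
May: labor force = 1,866.36 + 191.03 = 2,057.39; u = 191.03/2,057.39 = 9.29%.
Change = 9.29% − 8.91% = +0.38 pp.

The unemployment rate changed by +0.38 percentage points.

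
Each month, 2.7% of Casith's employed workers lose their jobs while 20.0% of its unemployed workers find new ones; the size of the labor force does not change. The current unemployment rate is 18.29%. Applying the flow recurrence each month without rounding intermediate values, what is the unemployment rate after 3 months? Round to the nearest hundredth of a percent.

With a fixed labor force, u_{t+1} = u_t + s·(1−u_t) − f·u_t = u_t·(1−s−f) + s.
Here 1−s−f = 0.773 and s = 0.027.
u_1 = 0.182900 × 0.773 + 0.027 = 0.168382.
u_2 = 0.168382 × 0.773 + 0.027 = 0.157159.
u_3 = 0.157159 × 0.773 + 0.027 = 0.148484.

Unemployment rate after three months ≈ 14.85%.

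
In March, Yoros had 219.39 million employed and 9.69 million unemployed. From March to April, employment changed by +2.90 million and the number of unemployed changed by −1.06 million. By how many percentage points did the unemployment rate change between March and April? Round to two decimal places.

The unemployment rate changed by −0.49 percentage points.

March: labor force = 219.39 + 9.69 = 229.08; u = 9.69/229.08 = 4.23%.
April: labor force = 222.29 + 8.63 = 230.92; u = 8.63/230.92 = 3.74%.
Change = 3.74% − 4.23% = −0.49 pp.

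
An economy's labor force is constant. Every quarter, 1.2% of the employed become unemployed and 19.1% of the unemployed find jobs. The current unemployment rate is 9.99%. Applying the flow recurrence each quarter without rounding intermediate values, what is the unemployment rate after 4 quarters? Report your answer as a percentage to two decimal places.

Unemployment rate after four quarters ≈ 7.56%.

With a fixed labor force, u_{t+1} = u_t + s·(1−u_t) − f·u_t = u_t·(1−s−f) + s.
Here 1−s−f = 0.797 and s = 0.012.
u_1 = 0.099900 × 0.797 + 0.012 = 0.091620.
u_2 = 0.091620 × 0.797 + 0.012 = 0.085021.
u_3 = 0.085021 × 0.797 + 0.012 = 0.079762.
u_4 = 0.079762 × 0.797 + 0.012 = 0.075570.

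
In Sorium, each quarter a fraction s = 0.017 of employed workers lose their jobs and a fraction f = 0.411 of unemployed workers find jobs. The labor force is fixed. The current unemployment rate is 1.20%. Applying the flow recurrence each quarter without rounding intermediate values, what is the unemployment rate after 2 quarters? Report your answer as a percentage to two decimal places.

Unemployment rate after two quarters ≈ 3.07%.

With a fixed labor force, u_{t+1} = u_t + s·(1−u_t) − f·u_t = u_t·(1−s−f) + s.
Here 1−s−f = 0.572 and s = 0.017.
u_1 = 0.012000 × 0.572 + 0.017 = 0.023864.
u_2 = 0.023864 × 0.572 + 0.017 = 0.030650.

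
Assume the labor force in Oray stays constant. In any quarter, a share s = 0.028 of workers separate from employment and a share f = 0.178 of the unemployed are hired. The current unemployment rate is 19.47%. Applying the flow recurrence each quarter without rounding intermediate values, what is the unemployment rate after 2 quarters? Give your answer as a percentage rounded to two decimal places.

With a fixed labor force, u_{t+1} = u_t + s·(1−u_t) − f·u_t = u_t·(1−s−f) + s.
Here 1−s−f = 0.794 and s = 0.028.
u_1 = 0.194700 × 0.794 + 0.028 = 0.182592.
u_2 = 0.182592 × 0.794 + 0.028 = 0.172978.

Unemployment rate after two quarters ≈ 17.30%.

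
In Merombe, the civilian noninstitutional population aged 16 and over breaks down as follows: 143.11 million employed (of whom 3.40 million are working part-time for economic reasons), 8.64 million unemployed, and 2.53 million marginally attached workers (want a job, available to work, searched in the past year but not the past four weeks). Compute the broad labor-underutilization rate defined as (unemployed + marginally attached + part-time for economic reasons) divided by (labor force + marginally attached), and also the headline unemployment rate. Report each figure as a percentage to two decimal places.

Labor force = 143.11 + 8.64 = 151.75 million.
Numerator = 8.64 + 2.53 + 3.40 = 14.57 million.
Denominator = 151.75 + 2.53 = 154.28 million.
Broad rate = 14.57 / 154.28 = 9.44%.
Headline unemployment rate = 8.64 / 151.75 = 5.69%.

Broad underutilization rate ≈ 9.44%; headline unemployment rate ≈ 5.69%.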